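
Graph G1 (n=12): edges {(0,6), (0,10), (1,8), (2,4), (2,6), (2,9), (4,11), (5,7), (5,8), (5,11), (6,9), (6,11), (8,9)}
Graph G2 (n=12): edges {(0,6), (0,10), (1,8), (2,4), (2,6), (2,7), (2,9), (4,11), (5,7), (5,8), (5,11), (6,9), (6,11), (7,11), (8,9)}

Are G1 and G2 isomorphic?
No, not isomorphic

The graphs are NOT isomorphic.

Counting edges: G1 has 13 edge(s); G2 has 15 edge(s).
Edge count is an isomorphism invariant (a bijection on vertices induces a bijection on edges), so differing edge counts rule out isomorphism.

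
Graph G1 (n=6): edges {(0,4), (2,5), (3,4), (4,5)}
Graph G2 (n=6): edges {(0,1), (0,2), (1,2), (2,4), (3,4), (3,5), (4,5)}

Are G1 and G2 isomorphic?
No, not isomorphic

The graphs are NOT isomorphic.

Degrees in G1: deg(0)=1, deg(1)=0, deg(2)=1, deg(3)=1, deg(4)=3, deg(5)=2.
Sorted degree sequence of G1: [3, 2, 1, 1, 1, 0].
Degrees in G2: deg(0)=2, deg(1)=2, deg(2)=3, deg(3)=2, deg(4)=3, deg(5)=2.
Sorted degree sequence of G2: [3, 3, 2, 2, 2, 2].
The (sorted) degree sequence is an isomorphism invariant, so since G1 and G2 have different degree sequences they cannot be isomorphic.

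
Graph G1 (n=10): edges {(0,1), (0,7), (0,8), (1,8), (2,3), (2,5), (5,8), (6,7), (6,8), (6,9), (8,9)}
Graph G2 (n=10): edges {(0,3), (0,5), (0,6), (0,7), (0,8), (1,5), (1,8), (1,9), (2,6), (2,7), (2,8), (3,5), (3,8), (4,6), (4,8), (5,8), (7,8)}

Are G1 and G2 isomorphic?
No, not isomorphic

The graphs are NOT isomorphic.

Degrees in G1: deg(0)=3, deg(1)=2, deg(2)=2, deg(3)=1, deg(4)=0, deg(5)=2, deg(6)=3, deg(7)=2, deg(8)=5, deg(9)=2.
Sorted degree sequence of G1: [5, 3, 3, 2, 2, 2, 2, 2, 1, 0].
Degrees in G2: deg(0)=5, deg(1)=3, deg(2)=3, deg(3)=3, deg(4)=2, deg(5)=4, deg(6)=3, deg(7)=3, deg(8)=7, deg(9)=1.
Sorted degree sequence of G2: [7, 5, 4, 3, 3, 3, 3, 3, 2, 1].
The (sorted) degree sequence is an isomorphism invariant, so since G1 and G2 have different degree sequences they cannot be isomorphic.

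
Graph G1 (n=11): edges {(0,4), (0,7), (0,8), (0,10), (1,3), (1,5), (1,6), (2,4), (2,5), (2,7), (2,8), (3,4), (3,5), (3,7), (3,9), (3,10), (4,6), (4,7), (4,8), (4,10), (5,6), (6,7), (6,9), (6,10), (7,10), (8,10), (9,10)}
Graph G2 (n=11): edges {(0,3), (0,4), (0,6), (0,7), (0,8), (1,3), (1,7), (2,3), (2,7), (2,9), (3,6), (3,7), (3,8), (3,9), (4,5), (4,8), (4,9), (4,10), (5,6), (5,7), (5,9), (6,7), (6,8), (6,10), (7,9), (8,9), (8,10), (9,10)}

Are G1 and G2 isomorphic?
No, not isomorphic

The graphs are NOT isomorphic.

Degrees in G1: deg(0)=4, deg(1)=3, deg(2)=4, deg(3)=6, deg(4)=7, deg(5)=4, deg(6)=6, deg(7)=6, deg(8)=4, deg(9)=3, deg(10)=7.
Sorted degree sequence of G1: [7, 7, 6, 6, 6, 4, 4, 4, 4, 3, 3].
Degrees in G2: deg(0)=5, deg(1)=2, deg(2)=3, deg(3)=7, deg(4)=5, deg(5)=4, deg(6)=6, deg(7)=7, deg(8)=6, deg(9)=7, deg(10)=4.
Sorted degree sequence of G2: [7, 7, 7, 6, 6, 5, 5, 4, 4, 3, 2].
The (sorted) degree sequence is an isomorphism invariant, so since G1 and G2 have different degree sequences they cannot be isomorphic.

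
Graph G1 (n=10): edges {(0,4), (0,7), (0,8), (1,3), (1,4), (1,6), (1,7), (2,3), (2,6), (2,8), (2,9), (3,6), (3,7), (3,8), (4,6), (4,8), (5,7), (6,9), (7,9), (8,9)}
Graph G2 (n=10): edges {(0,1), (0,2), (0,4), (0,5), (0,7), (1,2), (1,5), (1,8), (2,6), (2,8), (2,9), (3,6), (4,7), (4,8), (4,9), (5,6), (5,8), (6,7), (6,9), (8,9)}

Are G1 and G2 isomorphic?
Yes, isomorphic

The graphs are isomorphic.
One valid mapping φ: V(G1) → V(G2): 0→7, 1→9, 2→1, 3→2, 4→4, 5→3, 6→8, 7→6, 8→0, 9→5

Verify φ preserves adjacency — for each edge of G1, its image is an edge of G2:
  (0,4) → (φ(0),φ(4)) = (4,7) ∈ E(G2) ✓
  (0,7) → (φ(0),φ(7)) = (6,7) ∈ E(G2) ✓
  (0,8) → (φ(0),φ(8)) = (0,7) ∈ E(G2) ✓
  (1,3) → (φ(1),φ(3)) = (2,9) ∈ E(G2) ✓
  (1,4) → (φ(1),φ(4)) = (4,9) ∈ E(G2) ✓
  (1,6) → (φ(1),φ(6)) = (8,9) ∈ E(G2) ✓
  (1,7) → (φ(1),φ(7)) = (6,9) ∈ E(G2) ✓
  (2,3) → (φ(2),φ(3)) = (1,2) ∈ E(G2) ✓
  (2,6) → (φ(2),φ(6)) = (1,8) ∈ E(G2) ✓
  (2,8) → (φ(2),φ(8)) = (0,1) ∈ E(G2) ✓
  (2,9) → (φ(2),φ(9)) = (1,5) ∈ E(G2) ✓
  (3,6) → (φ(3),φ(6)) = (2,8) ∈ E(G2) ✓
  (3,7) → (φ(3),φ(7)) = (2,6) ∈ E(G2) ✓
  (3,8) → (φ(3),φ(8)) = (0,2) ∈ E(G2) ✓
  (4,6) → (φ(4),φ(6)) = (4,8) ∈ E(G2) ✓
  (4,8) → (φ(4),φ(8)) = (0,4) ∈ E(G2) ✓
  (5,7) → (φ(5),φ(7)) = (3,6) ∈ E(G2) ✓
  (6,9) → (φ(6),φ(9)) = (5,8) ∈ E(G2) ✓
  (7,9) → (φ(7),φ(9)) = (5,6) ∈ E(G2) ✓
  (8,9) → (φ(8),φ(9)) = (0,5) ∈ E(G2) ✓
All 20 edges of G1 map to edges of G2, and |E(G1)| = |E(G2)| = 20, so φ is a bijection on edges as well as vertices. Hence G1 ≅ G2.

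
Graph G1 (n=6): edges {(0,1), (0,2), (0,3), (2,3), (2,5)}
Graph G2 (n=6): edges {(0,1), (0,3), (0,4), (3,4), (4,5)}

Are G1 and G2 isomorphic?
Yes, isomorphic

The graphs are isomorphic.
One valid mapping φ: V(G1) → V(G2): 0→0, 1→1, 2→4, 3→3, 4→2, 5→5

Verify φ preserves adjacency — for each edge of G1, its image is an edge of G2:
  (0,1) → (φ(0),φ(1)) = (0,1) ∈ E(G2) ✓
  (0,2) → (φ(0),φ(2)) = (0,4) ∈ E(G2) ✓
  (0,3) → (φ(0),φ(3)) = (0,3) ∈ E(G2) ✓
  (2,3) → (φ(2),φ(3)) = (3,4) ∈ E(G2) ✓
  (2,5) → (φ(2),φ(5)) = (4,5) ∈ E(G2) ✓
All 5 edges of G1 map to edges of G2, and |E(G1)| = |E(G2)| = 5, so φ is a bijection on edges as well as vertices. Hence G1 ≅ G2.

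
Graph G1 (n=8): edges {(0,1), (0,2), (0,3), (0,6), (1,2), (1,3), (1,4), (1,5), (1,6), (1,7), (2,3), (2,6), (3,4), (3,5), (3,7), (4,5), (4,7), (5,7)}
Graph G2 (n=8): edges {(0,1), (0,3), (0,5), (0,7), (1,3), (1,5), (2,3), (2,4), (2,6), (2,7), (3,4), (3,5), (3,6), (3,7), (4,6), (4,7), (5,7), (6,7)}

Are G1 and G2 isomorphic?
Yes, isomorphic

The graphs are isomorphic.
One valid mapping φ: V(G1) → V(G2): 0→0, 1→3, 2→5, 3→7, 4→2, 5→6, 6→1, 7→4

Verify φ preserves adjacency — for each edge of G1, its image is an edge of G2:
  (0,1) → (φ(0),φ(1)) = (0,3) ∈ E(G2) ✓
  (0,2) → (φ(0),φ(2)) = (0,5) ∈ E(G2) ✓
  (0,3) → (φ(0),φ(3)) = (0,7) ∈ E(G2) ✓
  (0,6) → (φ(0),φ(6)) = (0,1) ∈ E(G2) ✓
  (1,2) → (φ(1),φ(2)) = (3,5) ∈ E(G2) ✓
  (1,3) → (φ(1),φ(3)) = (3,7) ∈ E(G2) ✓
  (1,4) → (φ(1),φ(4)) = (2,3) ∈ E(G2) ✓
  (1,5) → (φ(1),φ(5)) = (3,6) ∈ E(G2) ✓
  (1,6) → (φ(1),φ(6)) = (1,3) ∈ E(G2) ✓
  (1,7) → (φ(1),φ(7)) = (3,4) ∈ E(G2) ✓
  (2,3) → (φ(2),φ(3)) = (5,7) ∈ E(G2) ✓
  (2,6) → (φ(2),φ(6)) = (1,5) ∈ E(G2) ✓
  (3,4) → (φ(3),φ(4)) = (2,7) ∈ E(G2) ✓
  (3,5) → (φ(3),φ(5)) = (6,7) ∈ E(G2) ✓
  (3,7) → (φ(3),φ(7)) = (4,7) ∈ E(G2) ✓
  (4,5) → (φ(4),φ(5)) = (2,6) ∈ E(G2) ✓
  (4,7) → (φ(4),φ(7)) = (2,4) ∈ E(G2) ✓
  (5,7) → (φ(5),φ(7)) = (4,6) ∈ E(G2) ✓
All 18 edges of G1 map to edges of G2, and |E(G1)| = |E(G2)| = 18, so φ is a bijection on edges as well as vertices. Hence G1 ≅ G2.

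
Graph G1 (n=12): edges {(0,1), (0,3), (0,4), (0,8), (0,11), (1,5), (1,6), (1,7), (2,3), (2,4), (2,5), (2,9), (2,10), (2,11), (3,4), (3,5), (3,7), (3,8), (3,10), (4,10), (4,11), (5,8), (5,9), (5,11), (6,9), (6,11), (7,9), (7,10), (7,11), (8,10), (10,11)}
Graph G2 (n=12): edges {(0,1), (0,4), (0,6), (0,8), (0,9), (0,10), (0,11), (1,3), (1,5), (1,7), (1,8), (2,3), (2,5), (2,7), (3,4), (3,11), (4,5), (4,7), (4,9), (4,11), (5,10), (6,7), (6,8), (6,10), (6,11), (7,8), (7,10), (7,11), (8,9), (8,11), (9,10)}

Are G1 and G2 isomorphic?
Yes, isomorphic

The graphs are isomorphic.
One valid mapping φ: V(G1) → V(G2): 0→10, 1→5, 2→11, 3→0, 4→6, 5→4, 6→2, 7→1, 8→9, 9→3, 10→8, 11→7

Verify φ preserves adjacency — for each edge of G1, its image is an edge of G2:
  (0,1) → (φ(0),φ(1)) = (5,10) ∈ E(G2) ✓
  (0,3) → (φ(0),φ(3)) = (0,10) ∈ E(G2) ✓
  (0,4) → (φ(0),φ(4)) = (6,10) ∈ E(G2) ✓
  (0,8) → (φ(0),φ(8)) = (9,10) ∈ E(G2) ✓
  (0,11) → (φ(0),φ(11)) = (7,10) ∈ E(G2) ✓
  (1,5) → (φ(1),φ(5)) = (4,5) ∈ E(G2) ✓
  (1,6) → (φ(1),φ(6)) = (2,5) ∈ E(G2) ✓
  (1,7) → (φ(1),φ(7)) = (1,5) ∈ E(G2) ✓
  (2,3) → (φ(2),φ(3)) = (0,11) ∈ E(G2) ✓
  (2,4) → (φ(2),φ(4)) = (6,11) ∈ E(G2) ✓
  (2,5) → (φ(2),φ(5)) = (4,11) ∈ E(G2) ✓
  (2,9) → (φ(2),φ(9)) = (3,11) ∈ E(G2) ✓
  (2,10) → (φ(2),φ(10)) = (8,11) ∈ E(G2) ✓
  (2,11) → (φ(2),φ(11)) = (7,11) ∈ E(G2) ✓
  (3,4) → (φ(3),φ(4)) = (0,6) ∈ E(G2) ✓
  (3,5) → (φ(3),φ(5)) = (0,4) ∈ E(G2) ✓
  (3,7) → (φ(3),φ(7)) = (0,1) ∈ E(G2) ✓
  (3,8) → (φ(3),φ(8)) = (0,9) ∈ E(G2) ✓
  (3,10) → (φ(3),φ(10)) = (0,8) ∈ E(G2) ✓
  (4,10) → (φ(4),φ(10)) = (6,8) ∈ E(G2) ✓
  (4,11) → (φ(4),φ(11)) = (6,7) ∈ E(G2) ✓
  (5,8) → (φ(5),φ(8)) = (4,9) ∈ E(G2) ✓
  (5,9) → (φ(5),φ(9)) = (3,4) ∈ E(G2) ✓
  (5,11) → (φ(5),φ(11)) = (4,7) ∈ E(G2) ✓
  (6,9) → (φ(6),φ(9)) = (2,3) ∈ E(G2) ✓
  (6,11) → (φ(6),φ(11)) = (2,7) ∈ E(G2) ✓
  (7,9) → (φ(7),φ(9)) = (1,3) ∈ E(G2) ✓
  (7,10) → (φ(7),φ(10)) = (1,8) ∈ E(G2) ✓
  (7,11) → (φ(7),φ(11)) = (1,7) ∈ E(G2) ✓
  (8,10) → (φ(8),φ(10)) = (8,9) ∈ E(G2) ✓
  (10,11) → (φ(10),φ(11)) = (7,8) ∈ E(G2) ✓
All 31 edges of G1 map to edges of G2, and |E(G1)| = |E(G2)| = 31, so φ is a bijection on edges as well as vertices. Hence G1 ≅ G2.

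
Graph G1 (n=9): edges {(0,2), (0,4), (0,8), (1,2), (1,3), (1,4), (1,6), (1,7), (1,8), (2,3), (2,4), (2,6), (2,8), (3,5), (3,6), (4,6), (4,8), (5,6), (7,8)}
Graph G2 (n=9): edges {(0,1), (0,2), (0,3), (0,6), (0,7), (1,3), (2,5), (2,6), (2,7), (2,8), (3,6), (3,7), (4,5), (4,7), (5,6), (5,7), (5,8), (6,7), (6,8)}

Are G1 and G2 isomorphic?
Yes, isomorphic

The graphs are isomorphic.
One valid mapping φ: V(G1) → V(G2): 0→8, 1→7, 2→6, 3→3, 4→2, 5→1, 6→0, 7→4, 8→5

Verify φ preserves adjacency — for each edge of G1, its image is an edge of G2:
  (0,2) → (φ(0),φ(2)) = (6,8) ∈ E(G2) ✓
  (0,4) → (φ(0),φ(4)) = (2,8) ∈ E(G2) ✓
  (0,8) → (φ(0),φ(8)) = (5,8) ∈ E(G2) ✓
  (1,2) → (φ(1),φ(2)) = (6,7) ∈ E(G2) ✓
  (1,3) → (φ(1),φ(3)) = (3,7) ∈ E(G2) ✓
  (1,4) → (φ(1),φ(4)) = (2,7) ∈ E(G2) ✓
  (1,6) → (φ(1),φ(6)) = (0,7) ∈ E(G2) ✓
  (1,7) → (φ(1),φ(7)) = (4,7) ∈ E(G2) ✓
  (1,8) → (φ(1),φ(8)) = (5,7) ∈ E(G2) ✓
  (2,3) → (φ(2),φ(3)) = (3,6) ∈ E(G2) ✓
  (2,4) → (φ(2),φ(4)) = (2,6) ∈ E(G2) ✓
  (2,6) → (φ(2),φ(6)) = (0,6) ∈ E(G2) ✓
  (2,8) → (φ(2),φ(8)) = (5,6) ∈ E(G2) ✓
  (3,5) → (φ(3),φ(5)) = (1,3) ∈ E(G2) ✓
  (3,6) → (φ(3),φ(6)) = (0,3) ∈ E(G2) ✓
  (4,6) → (φ(4),φ(6)) = (0,2) ∈ E(G2) ✓
  (4,8) → (φ(4),φ(8)) = (2,5) ∈ E(G2) ✓
  (5,6) → (φ(5),φ(6)) = (0,1) ∈ E(G2) ✓
  (7,8) → (φ(7),φ(8)) = (4,5) ∈ E(G2) ✓
All 19 edges of G1 map to edges of G2, and |E(G1)| = |E(G2)| = 19, so φ is a bijection on edges as well as vertices. Hence G1 ≅ G2.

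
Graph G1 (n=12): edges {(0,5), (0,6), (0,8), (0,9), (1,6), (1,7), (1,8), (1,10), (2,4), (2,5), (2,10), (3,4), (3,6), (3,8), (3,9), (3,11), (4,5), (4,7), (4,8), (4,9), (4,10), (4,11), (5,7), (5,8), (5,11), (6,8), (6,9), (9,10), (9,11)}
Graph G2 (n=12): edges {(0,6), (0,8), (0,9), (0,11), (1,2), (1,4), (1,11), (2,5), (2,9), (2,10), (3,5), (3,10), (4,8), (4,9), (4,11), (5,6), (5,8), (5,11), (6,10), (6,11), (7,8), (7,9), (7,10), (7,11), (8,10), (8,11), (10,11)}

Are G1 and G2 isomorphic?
No, not isomorphic

The graphs are NOT isomorphic.

Degrees in G1: deg(0)=4, deg(1)=4, deg(2)=3, deg(3)=5, deg(4)=8, deg(5)=6, deg(6)=5, deg(7)=3, deg(8)=6, deg(9)=6, deg(10)=4, deg(11)=4.
Sorted degree sequence of G1: [8, 6, 6, 6, 5, 5, 4, 4, 4, 4, 3, 3].
Degrees in G2: deg(0)=4, deg(1)=3, deg(2)=4, deg(3)=2, deg(4)=4, deg(5)=5, deg(6)=4, deg(7)=4, deg(8)=6, deg(9)=4, deg(10)=6, deg(11)=8.
Sorted degree sequence of G2: [8, 6, 6, 5, 4, 4, 4, 4, 4, 4, 3, 2].
The (sorted) degree sequence is an isomorphism invariant, so since G1 and G2 have different degree sequences they cannot be isomorphic.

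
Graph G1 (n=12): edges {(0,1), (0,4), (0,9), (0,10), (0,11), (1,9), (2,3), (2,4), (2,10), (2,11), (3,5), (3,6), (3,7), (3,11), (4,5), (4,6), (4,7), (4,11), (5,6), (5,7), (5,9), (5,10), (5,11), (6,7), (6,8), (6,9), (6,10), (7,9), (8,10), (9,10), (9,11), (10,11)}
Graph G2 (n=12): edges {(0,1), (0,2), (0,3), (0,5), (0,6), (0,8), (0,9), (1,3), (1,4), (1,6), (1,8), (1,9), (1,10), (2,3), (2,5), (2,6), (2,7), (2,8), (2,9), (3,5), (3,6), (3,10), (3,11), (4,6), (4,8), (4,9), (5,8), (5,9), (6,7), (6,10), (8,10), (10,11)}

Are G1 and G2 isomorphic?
Yes, isomorphic

The graphs are isomorphic.
One valid mapping φ: V(G1) → V(G2): 0→10, 1→11, 2→4, 3→9, 4→8, 5→0, 6→2, 7→5, 8→7, 9→3, 10→6, 11→1

Verify φ preserves adjacency — for each edge of G1, its image is an edge of G2:
  (0,1) → (φ(0),φ(1)) = (10,11) ∈ E(G2) ✓
  (0,4) → (φ(0),φ(4)) = (8,10) ∈ E(G2) ✓
  (0,9) → (φ(0),φ(9)) = (3,10) ∈ E(G2) ✓
  (0,10) → (φ(0),φ(10)) = (6,10) ∈ E(G2) ✓
  (0,11) → (φ(0),φ(11)) = (1,10) ∈ E(G2) ✓
  (1,9) → (φ(1),φ(9)) = (3,11) ∈ E(G2) ✓
  (2,3) → (φ(2),φ(3)) = (4,9) ∈ E(G2) ✓
  (2,4) → (φ(2),φ(4)) = (4,8) ∈ E(G2) ✓
  (2,10) → (φ(2),φ(10)) = (4,6) ∈ E(G2) ✓
  (2,11) → (φ(2),φ(11)) = (1,4) ∈ E(G2) ✓
  (3,5) → (φ(3),φ(5)) = (0,9) ∈ E(G2) ✓
  (3,6) → (φ(3),φ(6)) = (2,9) ∈ E(G2) ✓
  (3,7) → (φ(3),φ(7)) = (5,9) ∈ E(G2) ✓
  (3,11) → (φ(3),φ(11)) = (1,9) ∈ E(G2) ✓
  (4,5) → (φ(4),φ(5)) = (0,8) ∈ E(G2) ✓
  (4,6) → (φ(4),φ(6)) = (2,8) ∈ E(G2) ✓
  (4,7) → (φ(4),φ(7)) = (5,8) ∈ E(G2) ✓
  (4,11) → (φ(4),φ(11)) = (1,8) ∈ E(G2) ✓
  (5,6) → (φ(5),φ(6)) = (0,2) ∈ E(G2) ✓
  (5,7) → (φ(5),φ(7)) = (0,5) ∈ E(G2) ✓
  (5,9) → (φ(5),φ(9)) = (0,3) ∈ E(G2) ✓
  (5,10) → (φ(5),φ(10)) = (0,6) ∈ E(G2) ✓
  (5,11) → (φ(5),φ(11)) = (0,1) ∈ E(G2) ✓
  (6,7) → (φ(6),φ(7)) = (2,5) ∈ E(G2) ✓
  (6,8) → (φ(6),φ(8)) = (2,7) ∈ E(G2) ✓
  (6,9) → (φ(6),φ(9)) = (2,3) ∈ E(G2) ✓
  (6,10) → (φ(6),φ(10)) = (2,6) ∈ E(G2) ✓
  (7,9) → (φ(7),φ(9)) = (3,5) ∈ E(G2) ✓
  (8,10) → (φ(8),φ(10)) = (6,7) ∈ E(G2) ✓
  (9,10) → (φ(9),φ(10)) = (3,6) ∈ E(G2) ✓
  (9,11) → (φ(9),φ(11)) = (1,3) ∈ E(G2) ✓
  (10,11) → (φ(10),φ(11)) = (1,6) ∈ E(G2) ✓
All 32 edges of G1 map to edges of G2, and |E(G1)| = |E(G2)| = 32, so φ is a bijection on edges as well as vertices. Hence G1 ≅ G2.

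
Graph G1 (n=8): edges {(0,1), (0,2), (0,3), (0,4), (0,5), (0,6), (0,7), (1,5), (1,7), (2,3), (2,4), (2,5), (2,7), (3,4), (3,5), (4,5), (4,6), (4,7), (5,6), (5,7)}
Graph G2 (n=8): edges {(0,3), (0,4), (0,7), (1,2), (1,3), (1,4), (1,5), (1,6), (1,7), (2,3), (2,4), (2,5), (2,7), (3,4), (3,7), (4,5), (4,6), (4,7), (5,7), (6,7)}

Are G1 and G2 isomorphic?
Yes, isomorphic

The graphs are isomorphic.
One valid mapping φ: V(G1) → V(G2): 0→4, 1→0, 2→2, 3→5, 4→1, 5→7, 6→6, 7→3

Verify φ preserves adjacency — for each edge of G1, its image is an edge of G2:
  (0,1) → (φ(0),φ(1)) = (0,4) ∈ E(G2) ✓
  (0,2) → (φ(0),φ(2)) = (2,4) ∈ E(G2) ✓
  (0,3) → (φ(0),φ(3)) = (4,5) ∈ E(G2) ✓
  (0,4) → (φ(0),φ(4)) = (1,4) ∈ E(G2) ✓
  (0,5) → (φ(0),φ(5)) = (4,7) ∈ E(G2) ✓
  (0,6) → (φ(0),φ(6)) = (4,6) ∈ E(G2) ✓
  (0,7) → (φ(0),φ(7)) = (3,4) ∈ E(G2) ✓
  (1,5) → (φ(1),φ(5)) = (0,7) ∈ E(G2) ✓
  (1,7) → (φ(1),φ(7)) = (0,3) ∈ E(G2) ✓
  (2,3) → (φ(2),φ(3)) = (2,5) ∈ E(G2) ✓
  (2,4) → (φ(2),φ(4)) = (1,2) ∈ E(G2) ✓
  (2,5) → (φ(2),φ(5)) = (2,7) ∈ E(G2) ✓
  (2,7) → (φ(2),φ(7)) = (2,3) ∈ E(G2) ✓
  (3,4) → (φ(3),φ(4)) = (1,5) ∈ E(G2) ✓
  (3,5) → (φ(3),φ(5)) = (5,7) ∈ E(G2) ✓
  (4,5) → (φ(4),φ(5)) = (1,7) ∈ E(G2) ✓
  (4,6) → (φ(4),φ(6)) = (1,6) ∈ E(G2) ✓
  (4,7) → (φ(4),φ(7)) = (1,3) ∈ E(G2) ✓
  (5,6) → (φ(5),φ(6)) = (6,7) ∈ E(G2) ✓
  (5,7) → (φ(5),φ(7)) = (3,7) ∈ E(G2) ✓
All 20 edges of G1 map to edges of G2, and |E(G1)| = |E(G2)| = 20, so φ is a bijection on edges as well as vertices. Hence G1 ≅ G2.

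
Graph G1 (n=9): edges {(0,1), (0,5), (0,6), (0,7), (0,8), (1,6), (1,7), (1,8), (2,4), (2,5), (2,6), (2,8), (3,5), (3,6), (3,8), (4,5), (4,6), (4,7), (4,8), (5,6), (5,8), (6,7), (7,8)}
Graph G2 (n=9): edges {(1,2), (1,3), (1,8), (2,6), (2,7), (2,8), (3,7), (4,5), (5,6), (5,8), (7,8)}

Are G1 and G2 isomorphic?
No, not isomorphic

The graphs are NOT isomorphic.

Connected components of G1: 1 component(s) with vertex sets [[0, 1, 2, 3, 4, 5, 6, 7, 8]], sizes [9].
Connected components of G2: 2 component(s) with vertex sets [[0], [1, 2, 3, 4, 5, 6, 7, 8]], sizes [1, 8].
The number of connected components (and the multiset of component sizes) is an isomorphism invariant — an isomorphism maps each component of G1 bijectively onto a component of G2. Since G1 has 1 component(s) and G2 has 2, they cannot be isomorphic.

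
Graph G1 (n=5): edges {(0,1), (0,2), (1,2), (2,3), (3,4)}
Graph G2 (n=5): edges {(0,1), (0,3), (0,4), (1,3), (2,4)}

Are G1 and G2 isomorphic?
Yes, isomorphic

The graphs are isomorphic.
One valid mapping φ: V(G1) → V(G2): 0→3, 1→1, 2→0, 3→4, 4→2

Verify φ preserves adjacency — for each edge of G1, its image is an edge of G2:
  (0,1) → (φ(0),φ(1)) = (1,3) ∈ E(G2) ✓
  (0,2) → (φ(0),φ(2)) = (0,3) ∈ E(G2) ✓
  (1,2) → (φ(1),φ(2)) = (0,1) ∈ E(G2) ✓
  (2,3) → (φ(2),φ(3)) = (0,4) ∈ E(G2) ✓
  (3,4) → (φ(3),φ(4)) = (2,4) ∈ E(G2) ✓
All 5 edges of G1 map to edges of G2, and |E(G1)| = |E(G2)| = 5, so φ is a bijection on edges as well as vertices. Hence G1 ≅ G2.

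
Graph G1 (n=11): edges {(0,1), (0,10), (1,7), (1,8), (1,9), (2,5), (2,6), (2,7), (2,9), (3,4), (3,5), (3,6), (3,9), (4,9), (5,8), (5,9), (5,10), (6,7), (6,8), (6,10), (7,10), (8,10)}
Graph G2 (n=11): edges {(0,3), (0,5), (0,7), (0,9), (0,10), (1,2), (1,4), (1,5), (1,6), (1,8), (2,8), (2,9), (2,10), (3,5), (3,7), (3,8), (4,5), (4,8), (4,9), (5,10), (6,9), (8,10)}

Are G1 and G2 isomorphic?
Yes, isomorphic

The graphs are isomorphic.
One valid mapping φ: V(G1) → V(G2): 0→6, 1→9, 2→10, 3→3, 4→7, 5→5, 6→8, 7→2, 8→4, 9→0, 10→1

Verify φ preserves adjacency — for each edge of G1, its image is an edge of G2:
  (0,1) → (φ(0),φ(1)) = (6,9) ∈ E(G2) ✓
  (0,10) → (φ(0),φ(10)) = (1,6) ∈ E(G2) ✓
  (1,7) → (φ(1),φ(7)) = (2,9) ∈ E(G2) ✓
  (1,8) → (φ(1),φ(8)) = (4,9) ∈ E(G2) ✓
  (1,9) → (φ(1),φ(9)) = (0,9) ∈ E(G2) ✓
  (2,5) → (φ(2),φ(5)) = (5,10) ∈ E(G2) ✓
  (2,6) → (φ(2),φ(6)) = (8,10) ∈ E(G2) ✓
  (2,7) → (φ(2),φ(7)) = (2,10) ∈ E(G2) ✓
  (2,9) → (φ(2),φ(9)) = (0,10) ∈ E(G2) ✓
  (3,4) → (φ(3),φ(4)) = (3,7) ∈ E(G2) ✓
  (3,5) → (φ(3),φ(5)) = (3,5) ∈ E(G2) ✓
  (3,6) → (φ(3),φ(6)) = (3,8) ∈ E(G2) ✓
  (3,9) → (φ(3),φ(9)) = (0,3) ∈ E(G2) ✓
  (4,9) → (φ(4),φ(9)) = (0,7) ∈ E(G2) ✓
  (5,8) → (φ(5),φ(8)) = (4,5) ∈ E(G2) ✓
  (5,9) → (φ(5),φ(9)) = (0,5) ∈ E(G2) ✓
  (5,10) → (φ(5),φ(10)) = (1,5) ∈ E(G2) ✓
  (6,7) → (φ(6),φ(7)) = (2,8) ∈ E(G2) ✓
  (6,8) → (φ(6),φ(8)) = (4,8) ∈ E(G2) ✓
  (6,10) → (φ(6),φ(10)) = (1,8) ∈ E(G2) ✓
  (7,10) → (φ(7),φ(10)) = (1,2) ∈ E(G2) ✓
  (8,10) → (φ(8),φ(10)) = (1,4) ∈ E(G2) ✓
All 22 edges of G1 map to edges of G2, and |E(G1)| = |E(G2)| = 22, so φ is a bijection on edges as well as vertices. Hence G1 ≅ G2.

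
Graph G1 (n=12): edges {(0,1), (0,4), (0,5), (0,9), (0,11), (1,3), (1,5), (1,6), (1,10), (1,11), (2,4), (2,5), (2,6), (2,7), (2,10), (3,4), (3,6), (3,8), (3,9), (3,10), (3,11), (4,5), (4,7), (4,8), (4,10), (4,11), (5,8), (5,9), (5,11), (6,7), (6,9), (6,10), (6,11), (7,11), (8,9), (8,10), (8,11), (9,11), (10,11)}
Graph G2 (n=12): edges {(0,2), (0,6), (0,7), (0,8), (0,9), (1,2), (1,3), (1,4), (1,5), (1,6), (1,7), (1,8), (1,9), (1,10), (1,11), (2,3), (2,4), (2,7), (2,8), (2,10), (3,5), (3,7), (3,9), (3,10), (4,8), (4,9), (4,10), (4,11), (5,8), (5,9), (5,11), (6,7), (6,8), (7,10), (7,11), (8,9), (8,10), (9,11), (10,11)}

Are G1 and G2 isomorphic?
Yes, isomorphic

The graphs are isomorphic.
One valid mapping φ: V(G1) → V(G2): 0→5, 1→3, 2→0, 3→10, 4→8, 5→9, 6→7, 7→6, 8→4, 9→11, 10→2, 11→1

Verify φ preserves adjacency — for each edge of G1, its image is an edge of G2:
  (0,1) → (φ(0),φ(1)) = (3,5) ∈ E(G2) ✓
  (0,4) → (φ(0),φ(4)) = (5,8) ∈ E(G2) ✓
  (0,5) → (φ(0),φ(5)) = (5,9) ∈ E(G2) ✓
  (0,9) → (φ(0),φ(9)) = (5,11) ∈ E(G2) ✓
  (0,11) → (φ(0),φ(11)) = (1,5) ∈ E(G2) ✓
  (1,3) → (φ(1),φ(3)) = (3,10) ∈ E(G2) ✓
  (1,5) → (φ(1),φ(5)) = (3,9) ∈ E(G2) ✓
  (1,6) → (φ(1),φ(6)) = (3,7) ∈ E(G2) ✓
  (1,10) → (φ(1),φ(10)) = (2,3) ∈ E(G2) ✓
  (1,11) → (φ(1),φ(11)) = (1,3) ∈ E(G2) ✓
  (2,4) → (φ(2),φ(4)) = (0,8) ∈ E(G2) ✓
  (2,5) → (φ(2),φ(5)) = (0,9) ∈ E(G2) ✓
  (2,6) → (φ(2),φ(6)) = (0,7) ∈ E(G2) ✓
  (2,7) → (φ(2),φ(7)) = (0,6) ∈ E(G2) ✓
  (2,10) → (φ(2),φ(10)) = (0,2) ∈ E(G2) ✓
  (3,4) → (φ(3),φ(4)) = (8,10) ∈ E(G2) ✓
  (3,6) → (φ(3),φ(6)) = (7,10) ∈ E(G2) ✓
  (3,8) → (φ(3),φ(8)) = (4,10) ∈ E(G2) ✓
  (3,9) → (φ(3),φ(9)) = (10,11) ∈ E(G2) ✓
  (3,10) → (φ(3),φ(10)) = (2,10) ∈ E(G2) ✓
  (3,11) → (φ(3),φ(11)) = (1,10) ∈ E(G2) ✓
  (4,5) → (φ(4),φ(5)) = (8,9) ∈ E(G2) ✓
  (4,7) → (φ(4),φ(7)) = (6,8) ∈ E(G2) ✓
  (4,8) → (φ(4),φ(8)) = (4,8) ∈ E(G2) ✓
  (4,10) → (φ(4),φ(10)) = (2,8) ∈ E(G2) ✓
  (4,11) → (φ(4),φ(11)) = (1,8) ∈ E(G2) ✓
  (5,8) → (φ(5),φ(8)) = (4,9) ∈ E(G2) ✓
  (5,9) → (φ(5),φ(9)) = (9,11) ∈ E(G2) ✓
  (5,11) → (φ(5),φ(11)) = (1,9) ∈ E(G2) ✓
  (6,7) → (φ(6),φ(7)) = (6,7) ∈ E(G2) ✓
  (6,9) → (φ(6),φ(9)) = (7,11) ∈ E(G2) ✓
  (6,10) → (φ(6),φ(10)) = (2,7) ∈ E(G2) ✓
  (6,11) → (φ(6),φ(11)) = (1,7) ∈ E(G2) ✓
  (7,11) → (φ(7),φ(11)) = (1,6) ∈ E(G2) ✓
  (8,9) → (φ(8),φ(9)) = (4,11) ∈ E(G2) ✓
  (8,10) → (φ(8),φ(10)) = (2,4) ∈ E(G2) ✓
  (8,11) → (φ(8),φ(11)) = (1,4) ∈ E(G2) ✓
  (9,11) → (φ(9),φ(11)) = (1,11) ∈ E(G2) ✓
  (10,11) → (φ(10),φ(11)) = (1,2) ∈ E(G2) ✓
All 39 edges of G1 map to edges of G2, and |E(G1)| = |E(G2)| = 39, so φ is a bijection on edges as well as vertices. Hence G1 ≅ G2.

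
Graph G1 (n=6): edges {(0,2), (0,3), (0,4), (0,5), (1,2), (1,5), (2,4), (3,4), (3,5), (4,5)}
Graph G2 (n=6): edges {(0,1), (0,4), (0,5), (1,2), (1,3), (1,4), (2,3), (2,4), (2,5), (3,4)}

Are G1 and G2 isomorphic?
Yes, isomorphic

The graphs are isomorphic.
One valid mapping φ: V(G1) → V(G2): 0→1, 1→5, 2→0, 3→3, 4→4, 5→2

Verify φ preserves adjacency — for each edge of G1, its image is an edge of G2:
  (0,2) → (φ(0),φ(2)) = (0,1) ∈ E(G2) ✓
  (0,3) → (φ(0),φ(3)) = (1,3) ∈ E(G2) ✓
  (0,4) → (φ(0),φ(4)) = (1,4) ∈ E(G2) ✓
  (0,5) → (φ(0),φ(5)) = (1,2) ∈ E(G2) ✓
  (1,2) → (φ(1),φ(2)) = (0,5) ∈ E(G2) ✓
  (1,5) → (φ(1),φ(5)) = (2,5) ∈ E(G2) ✓
  (2,4) → (φ(2),φ(4)) = (0,4) ∈ E(G2) ✓
  (3,4) → (φ(3),φ(4)) = (3,4) ∈ E(G2) ✓
  (3,5) → (φ(3),φ(5)) = (2,3) ∈ E(G2) ✓
  (4,5) → (φ(4),φ(5)) = (2,4) ∈ E(G2) ✓
All 10 edges of G1 map to edges of G2, and |E(G1)| = |E(G2)| = 10, so φ is a bijection on edges as well as vertices. Hence G1 ≅ G2.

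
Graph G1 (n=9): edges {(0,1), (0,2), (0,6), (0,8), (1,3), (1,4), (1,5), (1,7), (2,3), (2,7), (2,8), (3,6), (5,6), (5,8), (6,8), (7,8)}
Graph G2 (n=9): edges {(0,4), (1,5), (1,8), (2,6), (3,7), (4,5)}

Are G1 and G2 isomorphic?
No, not isomorphic

The graphs are NOT isomorphic.

Connected components of G1: 1 component(s) with vertex sets [[0, 1, 2, 3, 4, 5, 6, 7, 8]], sizes [9].
Connected components of G2: 3 component(s) with vertex sets [[2, 6], [3, 7], [0, 1, 4, 5, 8]], sizes [2, 2, 5].
The number of connected components (and the multiset of component sizes) is an isomorphism invariant — an isomorphism maps each component of G1 bijectively onto a component of G2. Since G1 has 1 component(s) and G2 has 3, they cannot be isomorphic.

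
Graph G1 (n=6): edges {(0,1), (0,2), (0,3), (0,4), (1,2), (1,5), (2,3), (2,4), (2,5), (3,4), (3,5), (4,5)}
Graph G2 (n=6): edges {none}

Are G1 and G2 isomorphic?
No, not isomorphic

The graphs are NOT isomorphic.

Connected components of G1: 1 component(s) with vertex sets [[0, 1, 2, 3, 4, 5]], sizes [6].
Connected components of G2: 6 component(s) with vertex sets [[0], [1], [2], [3], [4], [5]], sizes [1, 1, 1, 1, 1, 1].
The number of connected components (and the multiset of component sizes) is an isomorphism invariant — an isomorphism maps each component of G1 bijectively onto a component of G2. Since G1 has 1 component(s) and G2 has 6, they cannot be isomorphic.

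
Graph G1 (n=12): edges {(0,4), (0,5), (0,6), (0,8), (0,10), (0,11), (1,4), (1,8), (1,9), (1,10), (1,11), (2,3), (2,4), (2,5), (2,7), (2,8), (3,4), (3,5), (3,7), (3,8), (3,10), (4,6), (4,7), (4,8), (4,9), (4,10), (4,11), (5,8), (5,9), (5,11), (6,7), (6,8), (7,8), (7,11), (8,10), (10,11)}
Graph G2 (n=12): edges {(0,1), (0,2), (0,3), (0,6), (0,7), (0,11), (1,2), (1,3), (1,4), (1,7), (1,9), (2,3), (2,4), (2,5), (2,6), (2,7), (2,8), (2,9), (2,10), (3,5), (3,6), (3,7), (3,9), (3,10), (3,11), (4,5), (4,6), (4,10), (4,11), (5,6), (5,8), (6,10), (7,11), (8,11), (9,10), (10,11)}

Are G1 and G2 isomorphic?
Yes, isomorphic

The graphs are isomorphic.
One valid mapping φ: V(G1) → V(G2): 0→10, 1→5, 2→7, 3→0, 4→2, 5→11, 6→9, 7→1, 8→3, 9→8, 10→6, 11→4

Verify φ preserves adjacency — for each edge of G1, its image is an edge of G2:
  (0,4) → (φ(0),φ(4)) = (2,10) ∈ E(G2) ✓
  (0,5) → (φ(0),φ(5)) = (10,11) ∈ E(G2) ✓
  (0,6) → (φ(0),φ(6)) = (9,10) ∈ E(G2) ✓
  (0,8) → (φ(0),φ(8)) = (3,10) ∈ E(G2) ✓
  (0,10) → (φ(0),φ(10)) = (6,10) ∈ E(G2) ✓
  (0,11) → (φ(0),φ(11)) = (4,10) ∈ E(G2) ✓
  (1,4) → (φ(1),φ(4)) = (2,5) ∈ E(G2) ✓
  (1,8) → (φ(1),φ(8)) = (3,5) ∈ E(G2) ✓
  (1,9) → (φ(1),φ(9)) = (5,8) ∈ E(G2) ✓
  (1,10) → (φ(1),φ(10)) = (5,6) ∈ E(G2) ✓
  (1,11) → (φ(1),φ(11)) = (4,5) ∈ E(G2) ✓
  (2,3) → (φ(2),φ(3)) = (0,7) ∈ E(G2) ✓
  (2,4) → (φ(2),φ(4)) = (2,7) ∈ E(G2) ✓
  (2,5) → (φ(2),φ(5)) = (7,11) ∈ E(G2) ✓
  (2,7) → (φ(2),φ(7)) = (1,7) ∈ E(G2) ✓
  (2,8) → (φ(2),φ(8)) = (3,7) ∈ E(G2) ✓
  (3,4) → (φ(3),φ(4)) = (0,2) ∈ E(G2) ✓
  (3,5) → (φ(3),φ(5)) = (0,11) ∈ E(G2) ✓
  (3,7) → (φ(3),φ(7)) = (0,1) ∈ E(G2) ✓
  (3,8) → (φ(3),φ(8)) = (0,3) ∈ E(G2) ✓
  (3,10) → (φ(3),φ(10)) = (0,6) ∈ E(G2) ✓
  (4,6) → (φ(4),φ(6)) = (2,9) ∈ E(G2) ✓
  (4,7) → (φ(4),φ(7)) = (1,2) ∈ E(G2) ✓
  (4,8) → (φ(4),φ(8)) = (2,3) ∈ E(G2) ✓
  (4,9) → (φ(4),φ(9)) = (2,8) ∈ E(G2) ✓
  (4,10) → (φ(4),φ(10)) = (2,6) ∈ E(G2) ✓
  (4,11) → (φ(4),φ(11)) = (2,4) ∈ E(G2) ✓
  (5,8) → (φ(5),φ(8)) = (3,11) ∈ E(G2) ✓
  (5,9) → (φ(5),φ(9)) = (8,11) ∈ E(G2) ✓
  (5,11) → (φ(5),φ(11)) = (4,11) ∈ E(G2) ✓
  (6,7) → (φ(6),φ(7)) = (1,9) ∈ E(G2) ✓
  (6,8) → (φ(6),φ(8)) = (3,9) ∈ E(G2) ✓
  (7,8) → (φ(7),φ(8)) = (1,3) ∈ E(G2) ✓
  (7,11) → (φ(7),φ(11)) = (1,4) ∈ E(G2) ✓
  (8,10) → (φ(8),φ(10)) = (3,6) ∈ E(G2) ✓
  (10,11) → (φ(10),φ(11)) = (4,6) ∈ E(G2) ✓
All 36 edges of G1 map to edges of G2, and |E(G1)| = |E(G2)| = 36, so φ is a bijection on edges as well as vertices. Hence G1 ≅ G2.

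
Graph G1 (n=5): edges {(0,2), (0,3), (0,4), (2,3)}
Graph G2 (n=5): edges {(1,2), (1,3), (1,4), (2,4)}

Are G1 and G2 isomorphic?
Yes, isomorphic

The graphs are isomorphic.
One valid mapping φ: V(G1) → V(G2): 0→1, 1→0, 2→2, 3→4, 4→3

Verify φ preserves adjacency — for each edge of G1, its image is an edge of G2:
  (0,2) → (φ(0),φ(2)) = (1,2) ∈ E(G2) ✓
  (0,3) → (φ(0),φ(3)) = (1,4) ∈ E(G2) ✓
  (0,4) → (φ(0),φ(4)) = (1,3) ∈ E(G2) ✓
  (2,3) → (φ(2),φ(3)) = (2,4) ∈ E(G2) ✓
All 4 edges of G1 map to edges of G2, and |E(G1)| = |E(G2)| = 4, so φ is a bijection on edges as well as vertices. Hence G1 ≅ G2.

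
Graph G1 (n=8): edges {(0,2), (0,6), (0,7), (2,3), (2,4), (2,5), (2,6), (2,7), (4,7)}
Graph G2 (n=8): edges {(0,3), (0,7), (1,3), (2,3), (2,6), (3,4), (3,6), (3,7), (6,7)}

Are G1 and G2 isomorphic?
Yes, isomorphic

The graphs are isomorphic.
One valid mapping φ: V(G1) → V(G2): 0→6, 1→5, 2→3, 3→1, 4→0, 5→4, 6→2, 7→7

Verify φ preserves adjacency — for each edge of G1, its image is an edge of G2:
  (0,2) → (φ(0),φ(2)) = (3,6) ∈ E(G2) ✓
  (0,6) → (φ(0),φ(6)) = (2,6) ∈ E(G2) ✓
  (0,7) → (φ(0),φ(7)) = (6,7) ∈ E(G2) ✓
  (2,3) → (φ(2),φ(3)) = (1,3) ∈ E(G2) ✓
  (2,4) → (φ(2),φ(4)) = (0,3) ∈ E(G2) ✓
  (2,5) → (φ(2),φ(5)) = (3,4) ∈ E(G2) ✓
  (2,6) → (φ(2),φ(6)) = (2,3) ∈ E(G2) ✓
  (2,7) → (φ(2),φ(7)) = (3,7) ∈ E(G2) ✓
  (4,7) → (φ(4),φ(7)) = (0,7) ∈ E(G2) ✓
All 9 edges of G1 map to edges of G2, and |E(G1)| = |E(G2)| = 9, so φ is a bijection on edges as well as vertices. Hence G1 ≅ G2.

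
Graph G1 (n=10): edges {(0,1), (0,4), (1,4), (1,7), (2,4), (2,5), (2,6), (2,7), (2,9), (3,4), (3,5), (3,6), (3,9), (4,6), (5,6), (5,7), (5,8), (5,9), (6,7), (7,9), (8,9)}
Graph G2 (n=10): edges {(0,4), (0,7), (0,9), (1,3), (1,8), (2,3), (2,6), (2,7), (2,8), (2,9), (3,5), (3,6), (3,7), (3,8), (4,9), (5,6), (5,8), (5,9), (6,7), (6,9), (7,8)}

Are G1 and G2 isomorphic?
Yes, isomorphic

The graphs are isomorphic.
One valid mapping φ: V(G1) → V(G2): 0→4, 1→0, 2→2, 3→5, 4→9, 5→3, 6→6, 7→7, 8→1, 9→8

Verify φ preserves adjacency — for each edge of G1, its image is an edge of G2:
  (0,1) → (φ(0),φ(1)) = (0,4) ∈ E(G2) ✓
  (0,4) → (φ(0),φ(4)) = (4,9) ∈ E(G2) ✓
  (1,4) → (φ(1),φ(4)) = (0,9) ∈ E(G2) ✓
  (1,7) → (φ(1),φ(7)) = (0,7) ∈ E(G2) ✓
  (2,4) → (φ(2),φ(4)) = (2,9) ∈ E(G2) ✓
  (2,5) → (φ(2),φ(5)) = (2,3) ∈ E(G2) ✓
  (2,6) → (φ(2),φ(6)) = (2,6) ∈ E(G2) ✓
  (2,7) → (φ(2),φ(7)) = (2,7) ∈ E(G2) ✓
  (2,9) → (φ(2),φ(9)) = (2,8) ∈ E(G2) ✓
  (3,4) → (φ(3),φ(4)) = (5,9) ∈ E(G2) ✓
  (3,5) → (φ(3),φ(5)) = (3,5) ∈ E(G2) ✓
  (3,6) → (φ(3),φ(6)) = (5,6) ∈ E(G2) ✓
  (3,9) → (φ(3),φ(9)) = (5,8) ∈ E(G2) ✓
  (4,6) → (φ(4),φ(6)) = (6,9) ∈ E(G2) ✓
  (5,6) → (φ(5),φ(6)) = (3,6) ∈ E(G2) ✓
  (5,7) → (φ(5),φ(7)) = (3,7) ∈ E(G2) ✓
  (5,8) → (φ(5),φ(8)) = (1,3) ∈ E(G2) ✓
  (5,9) → (φ(5),φ(9)) = (3,8) ∈ E(G2) ✓
  (6,7) → (φ(6),φ(7)) = (6,7) ∈ E(G2) ✓
  (7,9) → (φ(7),φ(9)) = (7,8) ∈ E(G2) ✓
  (8,9) → (φ(8),φ(9)) = (1,8) ∈ E(G2) ✓
All 21 edges of G1 map to edges of G2, and |E(G1)| = |E(G2)| = 21, so φ is a bijection on edges as well as vertices. Hence G1 ≅ G2.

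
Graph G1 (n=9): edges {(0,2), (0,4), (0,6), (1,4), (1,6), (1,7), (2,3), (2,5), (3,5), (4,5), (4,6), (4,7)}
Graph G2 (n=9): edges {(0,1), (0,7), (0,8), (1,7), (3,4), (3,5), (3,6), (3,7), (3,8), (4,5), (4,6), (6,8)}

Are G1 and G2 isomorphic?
Yes, isomorphic

The graphs are isomorphic.
One valid mapping φ: V(G1) → V(G2): 0→8, 1→4, 2→0, 3→1, 4→3, 5→7, 6→6, 7→5, 8→2

Verify φ preserves adjacency — for each edge of G1, its image is an edge of G2:
  (0,2) → (φ(0),φ(2)) = (0,8) ∈ E(G2) ✓
  (0,4) → (φ(0),φ(4)) = (3,8) ∈ E(G2) ✓
  (0,6) → (φ(0),φ(6)) = (6,8) ∈ E(G2) ✓
  (1,4) → (φ(1),φ(4)) = (3,4) ∈ E(G2) ✓
  (1,6) → (φ(1),φ(6)) = (4,6) ∈ E(G2) ✓
  (1,7) → (φ(1),φ(7)) = (4,5) ∈ E(G2) ✓
  (2,3) → (φ(2),φ(3)) = (0,1) ∈ E(G2) ✓
  (2,5) → (φ(2),φ(5)) = (0,7) ∈ E(G2) ✓
  (3,5) → (φ(3),φ(5)) = (1,7) ∈ E(G2) ✓
  (4,5) → (φ(4),φ(5)) = (3,7) ∈ E(G2) ✓
  (4,6) → (φ(4),φ(6)) = (3,6) ∈ E(G2) ✓
  (4,7) → (φ(4),φ(7)) = (3,5) ∈ E(G2) ✓
All 12 edges of G1 map to edges of G2, and |E(G1)| = |E(G2)| = 12, so φ is a bijection on edges as well as vertices. Hence G1 ≅ G2.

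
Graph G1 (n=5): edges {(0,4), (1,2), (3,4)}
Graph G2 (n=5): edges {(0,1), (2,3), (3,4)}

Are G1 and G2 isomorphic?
Yes, isomorphic

The graphs are isomorphic.
One valid mapping φ: V(G1) → V(G2): 0→4, 1→1, 2→0, 3→2, 4→3

Verify φ preserves adjacency — for each edge of G1, its image is an edge of G2:
  (0,4) → (φ(0),φ(4)) = (3,4) ∈ E(G2) ✓
  (1,2) → (φ(1),φ(2)) = (0,1) ∈ E(G2) ✓
  (3,4) → (φ(3),φ(4)) = (2,3) ∈ E(G2) ✓
All 3 edges of G1 map to edges of G2, and |E(G1)| = |E(G2)| = 3, so φ is a bijection on edges as well as vertices. Hence G1 ≅ G2.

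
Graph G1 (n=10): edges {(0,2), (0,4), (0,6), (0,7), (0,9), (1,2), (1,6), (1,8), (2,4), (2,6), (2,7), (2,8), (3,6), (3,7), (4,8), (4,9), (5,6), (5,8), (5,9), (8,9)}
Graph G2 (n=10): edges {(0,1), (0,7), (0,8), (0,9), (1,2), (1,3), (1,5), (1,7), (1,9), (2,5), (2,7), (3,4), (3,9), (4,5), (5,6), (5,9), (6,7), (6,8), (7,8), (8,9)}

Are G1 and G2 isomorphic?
Yes, isomorphic

The graphs are isomorphic.
One valid mapping φ: V(G1) → V(G2): 0→9, 1→2, 2→1, 3→4, 4→0, 5→6, 6→5, 7→3, 8→7, 9→8

Verify φ preserves adjacency — for each edge of G1, its image is an edge of G2:
  (0,2) → (φ(0),φ(2)) = (1,9) ∈ E(G2) ✓
  (0,4) → (φ(0),φ(4)) = (0,9) ∈ E(G2) ✓
  (0,6) → (φ(0),φ(6)) = (5,9) ∈ E(G2) ✓
  (0,7) → (φ(0),φ(7)) = (3,9) ∈ E(G2) ✓
  (0,9) → (φ(0),φ(9)) = (8,9) ∈ E(G2) ✓
  (1,2) → (φ(1),φ(2)) = (1,2) ∈ E(G2) ✓
  (1,6) → (φ(1),φ(6)) = (2,5) ∈ E(G2) ✓
  (1,8) → (φ(1),φ(8)) = (2,7) ∈ E(G2) ✓
  (2,4) → (φ(2),φ(4)) = (0,1) ∈ E(G2) ✓
  (2,6) → (φ(2),φ(6)) = (1,5) ∈ E(G2) ✓
  (2,7) → (φ(2),φ(7)) = (1,3) ∈ E(G2) ✓
  (2,8) → (φ(2),φ(8)) = (1,7) ∈ E(G2) ✓
  (3,6) → (φ(3),φ(6)) = (4,5) ∈ E(G2) ✓
  (3,7) → (φ(3),φ(7)) = (3,4) ∈ E(G2) ✓
  (4,8) → (φ(4),φ(8)) = (0,7) ∈ E(G2) ✓
  (4,9) → (φ(4),φ(9)) = (0,8) ∈ E(G2) ✓
  (5,6) → (φ(5),φ(6)) = (5,6) ∈ E(G2) ✓
  (5,8) → (φ(5),φ(8)) = (6,7) ∈ E(G2) ✓
  (5,9) → (φ(5),φ(9)) = (6,8) ∈ E(G2) ✓
  (8,9) → (φ(8),φ(9)) = (7,8) ∈ E(G2) ✓
All 20 edges of G1 map to edges of G2, and |E(G1)| = |E(G2)| = 20, so φ is a bijection on edges as well as vertices. Hence G1 ≅ G2.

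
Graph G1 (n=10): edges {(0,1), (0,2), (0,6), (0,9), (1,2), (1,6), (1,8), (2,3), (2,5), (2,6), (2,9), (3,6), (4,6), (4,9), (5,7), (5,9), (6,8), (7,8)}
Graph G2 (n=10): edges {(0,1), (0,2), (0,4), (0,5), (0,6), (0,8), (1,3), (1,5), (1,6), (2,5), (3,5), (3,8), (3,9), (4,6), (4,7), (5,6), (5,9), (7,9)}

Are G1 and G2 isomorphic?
Yes, isomorphic

The graphs are isomorphic.
One valid mapping φ: V(G1) → V(G2): 0→1, 1→6, 2→5, 3→2, 4→8, 5→9, 6→0, 7→7, 8→4, 9→3

Verify φ preserves adjacency — for each edge of G1, its image is an edge of G2:
  (0,1) → (φ(0),φ(1)) = (1,6) ∈ E(G2) ✓
  (0,2) → (φ(0),φ(2)) = (1,5) ∈ E(G2) ✓
  (0,6) → (φ(0),φ(6)) = (0,1) ∈ E(G2) ✓
  (0,9) → (φ(0),φ(9)) = (1,3) ∈ E(G2) ✓
  (1,2) → (φ(1),φ(2)) = (5,6) ∈ E(G2) ✓
  (1,6) → (φ(1),φ(6)) = (0,6) ∈ E(G2) ✓
  (1,8) → (φ(1),φ(8)) = (4,6) ∈ E(G2) ✓
  (2,3) → (φ(2),φ(3)) = (2,5) ∈ E(G2) ✓
  (2,5) → (φ(2),φ(5)) = (5,9) ∈ E(G2) ✓
  (2,6) → (φ(2),φ(6)) = (0,5) ∈ E(G2) ✓
  (2,9) → (φ(2),φ(9)) = (3,5) ∈ E(G2) ✓
  (3,6) → (φ(3),φ(6)) = (0,2) ∈ E(G2) ✓
  (4,6) → (φ(4),φ(6)) = (0,8) ∈ E(G2) ✓
  (4,9) → (φ(4),φ(9)) = (3,8) ∈ E(G2) ✓
  (5,7) → (φ(5),φ(7)) = (7,9) ∈ E(G2) ✓
  (5,9) → (φ(5),φ(9)) = (3,9) ∈ E(G2) ✓
  (6,8) → (φ(6),φ(8)) = (0,4) ∈ E(G2) ✓
  (7,8) → (φ(7),φ(8)) = (4,7) ∈ E(G2) ✓
All 18 edges of G1 map to edges of G2, and |E(G1)| = |E(G2)| = 18, so φ is a bijection on edges as well as vertices. Hence G1 ≅ G2.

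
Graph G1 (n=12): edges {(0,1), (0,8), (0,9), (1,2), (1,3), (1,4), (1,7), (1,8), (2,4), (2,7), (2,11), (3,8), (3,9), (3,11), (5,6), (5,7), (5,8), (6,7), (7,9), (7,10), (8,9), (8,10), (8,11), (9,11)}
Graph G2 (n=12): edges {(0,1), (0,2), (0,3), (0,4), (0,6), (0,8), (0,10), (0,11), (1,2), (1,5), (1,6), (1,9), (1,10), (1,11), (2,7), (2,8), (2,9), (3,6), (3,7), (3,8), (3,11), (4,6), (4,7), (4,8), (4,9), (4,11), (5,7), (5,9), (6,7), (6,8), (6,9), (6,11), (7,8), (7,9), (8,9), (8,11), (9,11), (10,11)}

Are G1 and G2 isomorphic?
No, not isomorphic

The graphs are NOT isomorphic.

Counting triangles (3-cliques): G1 has 10, G2 has 46.
Triangle count is an isomorphism invariant, so differing triangle counts rule out isomorphism.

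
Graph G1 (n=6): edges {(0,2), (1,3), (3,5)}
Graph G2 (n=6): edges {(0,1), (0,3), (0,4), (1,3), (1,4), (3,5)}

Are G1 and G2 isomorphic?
No, not isomorphic

The graphs are NOT isomorphic.

Counting triangles (3-cliques): G1 has 0, G2 has 2.
Triangle count is an isomorphism invariant, so differing triangle counts rule out isomorphism.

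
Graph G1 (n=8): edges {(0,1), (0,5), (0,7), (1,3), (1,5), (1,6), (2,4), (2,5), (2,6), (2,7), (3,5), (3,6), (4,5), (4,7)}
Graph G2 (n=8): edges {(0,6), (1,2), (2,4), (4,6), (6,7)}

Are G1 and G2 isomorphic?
No, not isomorphic

The graphs are NOT isomorphic.

Connected components of G1: 1 component(s) with vertex sets [[0, 1, 2, 3, 4, 5, 6, 7]], sizes [8].
Connected components of G2: 3 component(s) with vertex sets [[3], [5], [0, 1, 2, 4, 6, 7]], sizes [1, 1, 6].
The number of connected components (and the multiset of component sizes) is an isomorphism invariant — an isomorphism maps each component of G1 bijectively onto a component of G2. Since G1 has 1 component(s) and G2 has 3, they cannot be isomorphic.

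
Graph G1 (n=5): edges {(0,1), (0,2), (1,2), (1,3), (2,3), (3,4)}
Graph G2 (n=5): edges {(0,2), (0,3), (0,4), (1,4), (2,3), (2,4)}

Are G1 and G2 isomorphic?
Yes, isomorphic

The graphs are isomorphic.
One valid mapping φ: V(G1) → V(G2): 0→3, 1→0, 2→2, 3→4, 4→1

Verify φ preserves adjacency — for each edge of G1, its image is an edge of G2:
  (0,1) → (φ(0),φ(1)) = (0,3) ∈ E(G2) ✓
  (0,2) → (φ(0),φ(2)) = (2,3) ∈ E(G2) ✓
  (1,2) → (φ(1),φ(2)) = (0,2) ∈ E(G2) ✓
  (1,3) → (φ(1),φ(3)) = (0,4) ∈ E(G2) ✓
  (2,3) → (φ(2),φ(3)) = (2,4) ∈ E(G2) ✓
  (3,4) → (φ(3),φ(4)) = (1,4) ∈ E(G2) ✓
All 6 edges of G1 map to edges of G2, and |E(G1)| = |E(G2)| = 6, so φ is a bijection on edges as well as vertices. Hence G1 ≅ G2.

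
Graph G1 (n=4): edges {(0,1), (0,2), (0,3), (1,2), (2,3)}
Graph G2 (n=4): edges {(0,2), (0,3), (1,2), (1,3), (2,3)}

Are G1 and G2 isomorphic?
Yes, isomorphic

The graphs are isomorphic.
One valid mapping φ: V(G1) → V(G2): 0→3, 1→0, 2→2, 3→1

Verify φ preserves adjacency — for each edge of G1, its image is an edge of G2:
  (0,1) → (φ(0),φ(1)) = (0,3) ∈ E(G2) ✓
  (0,2) → (φ(0),φ(2)) = (2,3) ∈ E(G2) ✓
  (0,3) → (φ(0),φ(3)) = (1,3) ∈ E(G2) ✓
  (1,2) → (φ(1),φ(2)) = (0,2) ∈ E(G2) ✓
  (2,3) → (φ(2),φ(3)) = (1,2) ∈ E(G2) ✓
All 5 edges of G1 map to edges of G2, and |E(G1)| = |E(G2)| = 5, so φ is a bijection on edges as well as vertices. Hence G1 ≅ G2.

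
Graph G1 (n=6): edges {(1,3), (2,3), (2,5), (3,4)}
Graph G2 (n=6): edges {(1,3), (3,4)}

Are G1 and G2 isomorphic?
No, not isomorphic

The graphs are NOT isomorphic.

Counting edges: G1 has 4 edge(s); G2 has 2 edge(s).
Edge count is an isomorphism invariant (a bijection on vertices induces a bijection on edges), so differing edge counts rule out isomorphism.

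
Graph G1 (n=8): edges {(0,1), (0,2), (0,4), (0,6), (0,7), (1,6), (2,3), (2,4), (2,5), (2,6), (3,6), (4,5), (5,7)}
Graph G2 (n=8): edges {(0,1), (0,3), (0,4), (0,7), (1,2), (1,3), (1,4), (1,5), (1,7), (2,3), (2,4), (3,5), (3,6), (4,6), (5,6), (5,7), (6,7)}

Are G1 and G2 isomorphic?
No, not isomorphic

The graphs are NOT isomorphic.

Counting triangles (3-cliques): G1 has 5, G2 has 9.
Triangle count is an isomorphism invariant, so differing triangle counts rule out isomorphism.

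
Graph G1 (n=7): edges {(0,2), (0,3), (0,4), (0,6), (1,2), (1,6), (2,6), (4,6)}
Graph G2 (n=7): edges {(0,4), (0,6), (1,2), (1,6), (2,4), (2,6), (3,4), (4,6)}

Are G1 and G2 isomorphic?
Yes, isomorphic

The graphs are isomorphic.
One valid mapping φ: V(G1) → V(G2): 0→4, 1→1, 2→2, 3→3, 4→0, 5→5, 6→6

Verify φ preserves adjacency — for each edge of G1, its image is an edge of G2:
  (0,2) → (φ(0),φ(2)) = (2,4) ∈ E(G2) ✓
  (0,3) → (φ(0),φ(3)) = (3,4) ∈ E(G2) ✓
  (0,4) → (φ(0),φ(4)) = (0,4) ∈ E(G2) ✓
  (0,6) → (φ(0),φ(6)) = (4,6) ∈ E(G2) ✓
  (1,2) → (φ(1),φ(2)) = (1,2) ∈ E(G2) ✓
  (1,6) → (φ(1),φ(6)) = (1,6) ∈ E(G2) ✓
  (2,6) → (φ(2),φ(6)) = (2,6) ∈ E(G2) ✓
  (4,6) → (φ(4),φ(6)) = (0,6) ∈ E(G2) ✓
All 8 edges of G1 map to edges of G2, and |E(G1)| = |E(G2)| = 8, so φ is a bijection on edges as well as vertices. Hence G1 ≅ G2.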